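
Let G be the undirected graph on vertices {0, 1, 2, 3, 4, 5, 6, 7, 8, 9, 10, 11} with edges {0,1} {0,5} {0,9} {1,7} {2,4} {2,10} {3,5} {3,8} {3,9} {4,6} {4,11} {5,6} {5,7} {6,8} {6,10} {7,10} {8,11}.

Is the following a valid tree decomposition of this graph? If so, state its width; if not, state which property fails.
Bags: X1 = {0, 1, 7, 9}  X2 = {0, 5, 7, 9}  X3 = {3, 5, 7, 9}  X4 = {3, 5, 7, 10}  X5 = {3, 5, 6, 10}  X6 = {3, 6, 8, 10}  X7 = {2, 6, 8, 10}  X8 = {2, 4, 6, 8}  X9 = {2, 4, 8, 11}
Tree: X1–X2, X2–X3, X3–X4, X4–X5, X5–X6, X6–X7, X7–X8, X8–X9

Yes; width 3.

Checking the three conditions: (i) the bags cover all of {0, 1, 2, 3, 4, 5, 6, 7, 8, 9, 10, 11}; (ii) for each edge, some bag contains both endpoints; (iii) the bags containing any fixed vertex form a subtree. All hold, so the decomposition is valid with width 4 − 1 = 3.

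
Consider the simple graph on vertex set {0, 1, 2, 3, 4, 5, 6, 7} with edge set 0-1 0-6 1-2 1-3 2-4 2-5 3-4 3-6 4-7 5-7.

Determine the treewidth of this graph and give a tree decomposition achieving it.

Treewidth 2.
Bags: B1 = {0, 1, 6}  B2 = {1, 3, 6}  B3 = {1, 2, 3}  B4 = {2, 3, 4}  B5 = {2, 4, 5}  B6 = {4, 5, 7}
Tree: B1–B2, B2–B3, B3–B4, B4–B5, B5–B6

The largest bag has 3 vertices, giving width 2; this decomposition certifies tw(G) ≤ 2. The edges 0–6–3–1–0 form a cycle, so G is not a tree and its treewidth is at least 2. Hence tw(G) = 2 exactly.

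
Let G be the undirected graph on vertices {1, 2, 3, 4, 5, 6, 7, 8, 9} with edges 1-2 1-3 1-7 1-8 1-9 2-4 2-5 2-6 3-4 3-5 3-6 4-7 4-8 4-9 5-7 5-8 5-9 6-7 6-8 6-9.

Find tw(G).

4

A width-4 tree decomposition is:
Bags: B1 = {1, 2, 4, 5, 6}  B2 = {1, 4, 5, 6, 7}  B3 = {1, 4, 5, 6, 8}  B4 = {1, 4, 5, 6, 9}  B5 = {1, 3, 4, 5, 6}
Tree: B1–B2, B2–B3, B3–B4, B4–B5
Every bag has size at most 5, so the width is 5 − 1 = 4 and tw(G) ≤ 4. For the lower bound: the 5 vertex sets {2,5}, {1,7}, {4,8}, {6}, {9} are disjoint, each induces a connected subgraph, and every pair is joined by at least one edge of G. Contracting each set to a single vertex therefore yields K_{5} as a minor, and since treewidth is minor-monotone, tw(G) ≥ tw(K_{5}) = 4. Combining the bounds, tw(G) = 4.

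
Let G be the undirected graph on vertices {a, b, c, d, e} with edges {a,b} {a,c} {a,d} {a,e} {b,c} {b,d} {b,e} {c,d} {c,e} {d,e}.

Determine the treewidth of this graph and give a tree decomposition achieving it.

A single bag containing all 5 vertices is trivially a valid decomposition of width 4. On the other hand G contains the 5-clique {a, b, c, d, e}. A clique must lie in a single bag of any decomposition, so no decomposition can have width below 4. Hence tw(G) = 4 exactly.

Treewidth 4.
One such decomposition:
Bags: B1 = {a, b, c, d, e}
Tree: (single bag)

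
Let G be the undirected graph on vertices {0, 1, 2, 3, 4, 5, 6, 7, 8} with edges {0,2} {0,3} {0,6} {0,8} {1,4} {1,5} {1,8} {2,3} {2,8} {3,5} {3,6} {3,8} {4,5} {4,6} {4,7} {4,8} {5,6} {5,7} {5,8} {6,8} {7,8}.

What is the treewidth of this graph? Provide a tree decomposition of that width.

Every bag has size at most 4, so the width is 4 − 1 = 3 and tw(G) ≤ 3. Conversely, {0, 2, 3, 8} is a clique of size 4, and the vertices of any clique must share a bag in every tree decomposition; so some bag has ≥ 4 vertices and tw(G) ≥ 3. Combining the bounds, tw(G) = 3.

Treewidth 3.
One such decomposition:
Bags: B1 = {3, 5, 6, 8}  B2 = {4, 5, 6, 8}  B3 = {0, 3, 6, 8}  B4 = {0, 2, 3, 8}  B5 = {4, 5, 7, 8}  B6 = {1, 4, 5, 8}
Tree: B1–B2, B1–B3, B3–B4, B2–B5, B5–B6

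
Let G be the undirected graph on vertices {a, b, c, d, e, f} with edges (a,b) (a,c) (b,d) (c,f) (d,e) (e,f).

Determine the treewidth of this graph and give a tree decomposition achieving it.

Each bag holds 3 vertices, so the decomposition has width 2, which upper-bounds the treewidth. The edges e–d–b–a–c–f–e form a cycle, so G is not a tree and its treewidth is at least 2. Hence tw(G) = 2 exactly.

Treewidth 2.
Bags: B1 = {b, d, e}  B2 = {a, b, e}  B3 = {a, c, e}  B4 = {c, e, f}
Tree: B1–B2, B2–B3, B3–B4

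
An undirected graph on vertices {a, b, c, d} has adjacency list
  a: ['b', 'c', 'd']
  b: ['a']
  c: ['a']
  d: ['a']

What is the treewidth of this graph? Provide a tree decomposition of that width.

Treewidth 1.
One optimal decomposition is:
Bags: B1 = {a, b}  B2 = {a, d}  B3 = {a, c}
Tree: B1–B2, B1–B3

The largest bag has 2 vertices, giving width 1; this decomposition certifies tw(G) ≤ 1. Any graph with an edge has treewidth ≥ 1, and G has the edge b–a. Combining the bounds, tw(G) = 1.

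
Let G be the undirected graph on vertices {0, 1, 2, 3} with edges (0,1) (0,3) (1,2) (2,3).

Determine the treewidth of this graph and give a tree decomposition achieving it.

Treewidth 2.
One optimal decomposition is:
Bags: B1 = {0, 1, 3}  B2 = {1, 2, 3}
Tree: B1–B2

Every bag has size at most 3, so the width is 3 − 1 = 2 and tw(G) ≤ 2. Since 1–0–3–2–1 is a cycle in G, G is not acyclic. Forests are exactly the graphs of treewidth ≤ 1, so tw(G) ≥ 2. Therefore the treewidth is 2.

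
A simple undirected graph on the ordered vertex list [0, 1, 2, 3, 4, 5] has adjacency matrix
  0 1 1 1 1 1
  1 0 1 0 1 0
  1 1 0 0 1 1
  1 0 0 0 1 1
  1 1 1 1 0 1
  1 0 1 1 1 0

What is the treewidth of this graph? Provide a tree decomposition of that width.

Treewidth 3.
One optimal decomposition is:
Bags: B1 = {0, 2, 4, 5}  B2 = {0, 1, 2, 4}  B3 = {0, 3, 4, 5}
Tree: B1–B2, B1–B3

Each bag holds 4 vertices, so the decomposition has width 3, which upper-bounds the treewidth. For the lower bound, the 4 vertices {0, 1, 2, 4} are pairwise adjacent, and any tree decomposition puts a clique entirely inside one bag — forcing width ≥ 3. Therefore the treewidth is 3.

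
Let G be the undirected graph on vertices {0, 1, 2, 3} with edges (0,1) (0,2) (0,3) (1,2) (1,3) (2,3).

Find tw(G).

3

A width-3 tree decomposition is:
Bags: B1 = {0, 1, 2, 3}
Tree: (single bag)
A single bag containing all 4 vertices is trivially a valid decomposition of width 3. For the lower bound, the 4 vertices {0, 1, 2, 3} are pairwise adjacent, and any tree decomposition puts a clique entirely inside one bag — forcing width ≥ 3. Therefore the treewidth is 3.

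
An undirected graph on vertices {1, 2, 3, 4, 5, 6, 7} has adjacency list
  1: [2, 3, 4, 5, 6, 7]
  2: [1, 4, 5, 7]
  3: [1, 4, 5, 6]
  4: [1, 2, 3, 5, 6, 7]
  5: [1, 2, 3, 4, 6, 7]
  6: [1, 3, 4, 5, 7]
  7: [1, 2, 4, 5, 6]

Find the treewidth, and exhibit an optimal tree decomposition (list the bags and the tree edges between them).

The largest bag has 5 vertices, giving width 4; this decomposition certifies tw(G) ≤ 4. For the lower bound, the 5 vertices {1, 2, 4, 5, 7} are pairwise adjacent, and any tree decomposition puts a clique entirely inside one bag — forcing width ≥ 4. Hence tw(G) = 4 exactly.

Treewidth 4.
One optimal decomposition is:
Bags: B1 = {1, 3, 4, 5, 6}  B2 = {1, 4, 5, 6, 7}  B3 = {1, 2, 4, 5, 7}
Tree: B1–B2, B2–B3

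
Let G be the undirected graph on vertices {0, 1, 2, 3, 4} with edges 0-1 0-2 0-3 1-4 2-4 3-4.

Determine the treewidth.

2

A width-2 tree decomposition is:
Bags: B1 = {0, 2, 4}  B2 = {0, 1, 4}  B3 = {0, 3, 4}
Tree: B1–B2, B2–B3
The largest bag has 3 vertices, giving width 2; this decomposition certifies tw(G) ≤ 2. Since 0–2–4–1–0 is a cycle in G, G is not acyclic. Forests are exactly the graphs of treewidth ≤ 1, so tw(G) ≥ 2. Therefore the treewidth is 2.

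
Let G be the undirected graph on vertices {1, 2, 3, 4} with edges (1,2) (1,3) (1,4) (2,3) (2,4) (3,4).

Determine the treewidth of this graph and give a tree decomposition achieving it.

Treewidth 3.
Bags: B1 = {1, 2, 3, 4}
Tree: (single bag)

With just one bag of size 4, the width is 4 − 1 = 3, so tw(G) ≤ 3. For the lower bound, the 4 vertices {1, 2, 3, 4} are pairwise adjacent, and any tree decomposition puts a clique entirely inside one bag — forcing width ≥ 3. Therefore the treewidth is 3.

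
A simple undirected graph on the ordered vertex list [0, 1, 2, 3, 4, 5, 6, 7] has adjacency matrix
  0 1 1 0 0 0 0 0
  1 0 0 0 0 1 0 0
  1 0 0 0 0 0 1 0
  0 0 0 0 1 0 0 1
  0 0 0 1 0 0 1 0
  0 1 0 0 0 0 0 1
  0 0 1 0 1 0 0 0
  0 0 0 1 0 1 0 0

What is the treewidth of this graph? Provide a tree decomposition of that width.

Treewidth 2.
One optimal decomposition is:
Bags: B1 = {3, 5, 7}  B2 = {3, 4, 5}  B3 = {4, 5, 6}  B4 = {2, 5, 6}  B5 = {0, 2, 5}  B6 = {0, 1, 5}
Tree: B1–B2, B2–B3, B3–B4, B4–B5, B5–B6

Each bag holds 3 vertices, so the decomposition has width 2, which upper-bounds the treewidth. The edges 5–7–3–4–6–2–0–1–5 form a cycle, so G is not a tree and its treewidth is at least 2. Hence tw(G) = 2 exactly.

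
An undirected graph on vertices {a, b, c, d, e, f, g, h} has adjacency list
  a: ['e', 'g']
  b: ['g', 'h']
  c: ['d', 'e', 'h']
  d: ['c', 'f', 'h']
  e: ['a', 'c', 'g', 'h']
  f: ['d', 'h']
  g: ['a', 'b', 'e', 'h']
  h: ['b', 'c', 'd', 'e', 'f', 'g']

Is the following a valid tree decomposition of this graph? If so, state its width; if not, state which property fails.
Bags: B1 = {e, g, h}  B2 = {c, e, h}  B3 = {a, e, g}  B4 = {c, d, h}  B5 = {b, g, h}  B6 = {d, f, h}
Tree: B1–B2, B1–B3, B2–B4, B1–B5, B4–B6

Yes; width 2.

Vertex coverage: the bags together contain {a, b, c, d, e, f, g, h}, the full vertex set. Edge coverage: each edge of G has both endpoints in at least one bag. Running intersection: for every vertex, the bags containing it form a connected subtree. All three properties hold, so this is a valid tree decomposition of width max|bag| − 1 = 2, and hence tw(G) ≤ 2.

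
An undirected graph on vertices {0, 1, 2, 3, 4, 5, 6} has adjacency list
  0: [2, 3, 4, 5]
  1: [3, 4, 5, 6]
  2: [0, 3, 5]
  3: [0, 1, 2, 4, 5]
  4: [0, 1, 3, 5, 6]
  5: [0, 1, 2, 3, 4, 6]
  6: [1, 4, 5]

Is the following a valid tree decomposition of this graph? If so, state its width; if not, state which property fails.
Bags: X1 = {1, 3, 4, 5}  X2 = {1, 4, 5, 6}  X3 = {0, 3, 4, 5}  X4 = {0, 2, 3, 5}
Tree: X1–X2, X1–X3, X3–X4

Yes; width 3.

Every vertex of G appears in some bag (union = {0, 1, 2, 3, 4, 5, 6}); every edge is covered by a bag; and for each vertex v the set of bags containing v is connected in the bag tree. The decomposition is therefore valid. The largest bag has 4 vertices, so the width is 3.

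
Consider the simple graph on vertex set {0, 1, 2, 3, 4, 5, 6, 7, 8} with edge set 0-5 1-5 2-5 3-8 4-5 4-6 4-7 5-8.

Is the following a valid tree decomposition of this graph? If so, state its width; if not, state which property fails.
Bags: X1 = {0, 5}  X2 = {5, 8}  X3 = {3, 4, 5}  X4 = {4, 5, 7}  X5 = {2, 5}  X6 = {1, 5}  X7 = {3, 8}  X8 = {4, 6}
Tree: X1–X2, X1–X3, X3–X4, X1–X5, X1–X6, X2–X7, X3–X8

A tree decomposition must satisfy three properties: every vertex lies in some bag; for every edge, both endpoints lie together in some bag; and for every vertex, the bags containing it form a connected subtree. Here bags containing vertex 3 are not connected in the tree, so the decomposition is invalid.

No — bags containing vertex 3 are not connected in the tree.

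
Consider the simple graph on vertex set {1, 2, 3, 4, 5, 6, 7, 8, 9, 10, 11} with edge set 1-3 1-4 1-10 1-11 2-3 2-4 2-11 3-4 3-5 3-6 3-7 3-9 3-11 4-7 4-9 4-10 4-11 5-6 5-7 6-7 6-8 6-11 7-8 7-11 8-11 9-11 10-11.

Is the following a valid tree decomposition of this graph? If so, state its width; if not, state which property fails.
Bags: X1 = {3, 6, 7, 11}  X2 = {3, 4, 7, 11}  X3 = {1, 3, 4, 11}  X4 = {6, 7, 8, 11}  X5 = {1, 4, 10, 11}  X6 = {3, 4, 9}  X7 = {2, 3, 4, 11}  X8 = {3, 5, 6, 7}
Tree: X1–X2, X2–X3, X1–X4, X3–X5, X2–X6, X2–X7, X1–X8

A tree decomposition must satisfy three properties: every vertex lies in some bag; for every edge, both endpoints lie together in some bag; and for every vertex, the bags containing it form a connected subtree. Here edge (11,9) lies in no bag, so the decomposition is invalid.

No — edge (11,9) lies in no bag.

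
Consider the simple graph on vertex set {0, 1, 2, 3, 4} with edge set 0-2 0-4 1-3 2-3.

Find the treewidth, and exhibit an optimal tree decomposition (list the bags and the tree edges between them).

Treewidth 1.
One such decomposition:
Bags: B1 = {0, 4}  B2 = {0, 2}  B3 = {2, 3}  B4 = {1, 3}
Tree: B1–B2, B2–B3, B3–B4

The largest bag has 2 vertices, giving width 1; this decomposition certifies tw(G) ≤ 1. Any graph with an edge has treewidth ≥ 1, and G has the edge 4–0. Therefore the treewidth is 1.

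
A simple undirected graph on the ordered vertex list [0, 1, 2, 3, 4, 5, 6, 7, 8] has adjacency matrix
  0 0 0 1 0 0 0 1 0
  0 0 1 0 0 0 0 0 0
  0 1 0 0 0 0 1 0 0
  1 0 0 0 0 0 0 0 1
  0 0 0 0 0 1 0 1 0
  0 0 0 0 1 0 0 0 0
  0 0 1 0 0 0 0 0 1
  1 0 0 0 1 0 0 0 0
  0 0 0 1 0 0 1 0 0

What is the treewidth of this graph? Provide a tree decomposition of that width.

Treewidth 1.
One optimal decomposition is:
Bags: B1 = {1, 2}  B2 = {2, 6}  B3 = {6, 8}  B4 = {3, 8}  B5 = {0, 3}  B6 = {0, 7}  B7 = {4, 7}  B8 = {4, 5}
Tree: B1–B2, B2–B3, B3–B4, B4–B5, B5–B6, B6–B7, B7–B8

The largest bag has 2 vertices, giving width 1; this decomposition certifies tw(G) ≤ 1. G has an edge, so its treewidth is at least 1. The upper and lower bounds meet at 1, so that is the treewidth.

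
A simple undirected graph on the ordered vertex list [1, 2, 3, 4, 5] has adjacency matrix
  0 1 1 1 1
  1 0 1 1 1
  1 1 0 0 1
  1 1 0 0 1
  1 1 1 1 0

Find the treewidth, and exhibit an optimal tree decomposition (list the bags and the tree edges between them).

Treewidth 3.
Bags: B1 = {1, 2, 3, 5}  B2 = {1, 2, 4, 5}
Tree: B1–B2

Every bag has size at most 4, so the width is 4 − 1 = 3 and tw(G) ≤ 3. For the lower bound, the 4 vertices {1, 2, 3, 5} are pairwise adjacent, and any tree decomposition puts a clique entirely inside one bag — forcing width ≥ 3. The upper and lower bounds meet at 3, so that is the treewidth.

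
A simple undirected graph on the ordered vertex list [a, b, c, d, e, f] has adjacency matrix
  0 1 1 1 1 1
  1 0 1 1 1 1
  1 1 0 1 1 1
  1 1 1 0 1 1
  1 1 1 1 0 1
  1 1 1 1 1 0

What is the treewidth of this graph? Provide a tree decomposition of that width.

A single bag containing all 6 vertices is trivially a valid decomposition of width 5. Conversely, {a, b, c, d, e, f} is a clique of size 6, and the vertices of any clique must share a bag in every tree decomposition; so some bag has ≥ 6 vertices and tw(G) ≥ 5. Hence tw(G) = 5 exactly.

Treewidth 5.
Bags: B1 = {a, b, c, d, e, f}
Tree: (single bag)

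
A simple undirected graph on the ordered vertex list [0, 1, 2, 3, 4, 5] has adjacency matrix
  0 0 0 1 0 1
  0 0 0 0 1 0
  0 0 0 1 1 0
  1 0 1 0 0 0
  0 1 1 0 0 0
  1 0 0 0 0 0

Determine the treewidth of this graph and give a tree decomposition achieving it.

Treewidth 1.
One optimal decomposition is:
Bags: B1 = {0, 5}  B2 = {0, 3}  B3 = {2, 3}  B4 = {2, 4}  B5 = {1, 4}
Tree: B1–B2, B2–B3, B3–B4, B4–B5

The largest bag has 2 vertices, giving width 1; this decomposition certifies tw(G) ≤ 1. G has an edge, so its treewidth is at least 1. Hence tw(G) = 1 exactly.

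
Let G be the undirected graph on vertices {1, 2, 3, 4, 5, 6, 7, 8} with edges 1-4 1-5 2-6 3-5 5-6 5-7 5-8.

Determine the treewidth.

1

A width-1 tree decomposition is:
Bags: B1 = {5, 7}  B2 = {3, 5}  B3 = {5, 6}  B4 = {1, 5}  B5 = {5, 8}  B6 = {2, 6}  B7 = {1, 4}
Tree: B1–B2, B1–B3, B1–B4, B3–B5, B3–B6, B4–B7
Each bag holds 2 vertices, so the decomposition has width 1, which upper-bounds the treewidth. Any graph with an edge has treewidth ≥ 1, and G has the edge 5–7. The upper and lower bounds meet at 1, so that is the treewidth.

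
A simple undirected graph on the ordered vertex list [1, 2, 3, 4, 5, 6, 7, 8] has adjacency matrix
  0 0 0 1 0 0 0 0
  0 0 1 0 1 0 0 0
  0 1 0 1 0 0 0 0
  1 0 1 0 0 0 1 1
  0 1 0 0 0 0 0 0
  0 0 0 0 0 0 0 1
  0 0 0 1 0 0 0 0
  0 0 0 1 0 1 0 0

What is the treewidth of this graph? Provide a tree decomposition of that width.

Every bag has size at most 2, so the width is 2 − 1 = 1 and tw(G) ≤ 1. Since G has at least one edge (e.g. 4–3), it is not an edgeless graph, so tw(G) ≥ 1. Therefore the treewidth is 1.

Treewidth 1.
One optimal decomposition is:
Bags: B1 = {3, 4}  B2 = {1, 4}  B3 = {4, 8}  B4 = {2, 3}  B5 = {2, 5}  B6 = {4, 7}  B7 = {6, 8}
Tree: B1–B2, B1–B3, B1–B4, B4–B5, B3–B6, B3–B7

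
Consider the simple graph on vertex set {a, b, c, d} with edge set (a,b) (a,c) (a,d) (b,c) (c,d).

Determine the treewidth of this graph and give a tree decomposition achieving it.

Each bag holds 3 vertices, so the decomposition has width 2, which upper-bounds the treewidth. For the lower bound, the 3 vertices {a, c, d} are pairwise adjacent, and any tree decomposition puts a clique entirely inside one bag — forcing width ≥ 2. Therefore the treewidth is 2.

Treewidth 2.
One optimal decomposition is:
Bags: B1 = {a, b, c}  B2 = {a, c, d}
Tree: B1–B2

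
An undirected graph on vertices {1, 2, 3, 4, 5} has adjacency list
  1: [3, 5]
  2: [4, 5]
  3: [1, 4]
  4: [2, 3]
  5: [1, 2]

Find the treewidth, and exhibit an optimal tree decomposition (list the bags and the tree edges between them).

Treewidth 2.
One such decomposition:
Bags: B1 = {1, 3, 4}  B2 = {1, 4, 5}  B3 = {2, 4, 5}
Tree: B1–B2, B2–B3

Each bag holds 3 vertices, so the decomposition has width 2, which upper-bounds the treewidth. The edges 4–3–1–5–2–4 form a cycle, so G is not a tree and its treewidth is at least 2. The upper and lower bounds meet at 2, so that is the treewidth.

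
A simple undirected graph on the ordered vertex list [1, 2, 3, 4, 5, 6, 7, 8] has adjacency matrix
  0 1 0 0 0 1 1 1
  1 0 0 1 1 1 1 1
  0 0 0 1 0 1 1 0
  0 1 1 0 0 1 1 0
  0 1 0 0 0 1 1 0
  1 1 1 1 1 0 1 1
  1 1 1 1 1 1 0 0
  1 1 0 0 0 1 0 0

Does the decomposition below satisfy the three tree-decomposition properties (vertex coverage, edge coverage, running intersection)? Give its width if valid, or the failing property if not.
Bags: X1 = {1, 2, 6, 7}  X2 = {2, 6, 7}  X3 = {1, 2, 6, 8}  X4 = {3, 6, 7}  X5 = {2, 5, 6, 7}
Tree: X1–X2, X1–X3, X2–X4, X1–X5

No — vertex 4 appears in no bag.

A tree decomposition must satisfy three properties: every vertex lies in some bag; for every edge, both endpoints lie together in some bag; and for every vertex, the bags containing it form a connected subtree. Here vertex 4 appears in no bag, so the decomposition is invalid.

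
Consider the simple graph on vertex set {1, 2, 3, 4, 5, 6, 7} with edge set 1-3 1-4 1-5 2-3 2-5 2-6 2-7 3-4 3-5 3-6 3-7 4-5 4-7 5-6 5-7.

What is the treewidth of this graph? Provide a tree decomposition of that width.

Each bag holds 4 vertices, so the decomposition has width 3, which upper-bounds the treewidth. For the lower bound, the 4 vertices {1, 3, 4, 5} are pairwise adjacent, and any tree decomposition puts a clique entirely inside one bag — forcing width ≥ 3. Combining the bounds, tw(G) = 3.

Treewidth 3.
One optimal decomposition is:
Bags: B1 = {2, 3, 5, 7}  B2 = {3, 4, 5, 7}  B3 = {2, 3, 5, 6}  B4 = {1, 3, 4, 5}
Tree: B1–B2, B1–B3, B2–B4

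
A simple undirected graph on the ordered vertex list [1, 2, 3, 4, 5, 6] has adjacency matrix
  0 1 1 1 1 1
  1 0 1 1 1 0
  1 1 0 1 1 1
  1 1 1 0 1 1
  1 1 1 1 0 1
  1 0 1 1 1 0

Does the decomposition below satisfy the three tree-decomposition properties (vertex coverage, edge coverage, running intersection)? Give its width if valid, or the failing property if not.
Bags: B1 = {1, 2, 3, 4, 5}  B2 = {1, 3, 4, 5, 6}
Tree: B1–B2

Yes; width 4.

Checking the three conditions: (i) the bags cover all of {1, 2, 3, 4, 5, 6}; (ii) for each edge, some bag contains both endpoints; (iii) the bags containing any fixed vertex form a subtree. All hold, so the decomposition is valid with width 5 − 1 = 4.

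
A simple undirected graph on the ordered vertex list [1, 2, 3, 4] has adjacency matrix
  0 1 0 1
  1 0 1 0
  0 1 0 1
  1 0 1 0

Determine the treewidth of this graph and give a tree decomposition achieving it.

Treewidth 2.
One optimal decomposition is:
Bags: B1 = {2, 3, 4}  B2 = {1, 2, 4}
Tree: B1–B2

Each bag holds 3 vertices, so the decomposition has width 2, which upper-bounds the treewidth. Since 2–3–4–1–2 is a cycle in G, G is not acyclic. Forests are exactly the graphs of treewidth ≤ 1, so tw(G) ≥ 2. Combining the bounds, tw(G) = 2.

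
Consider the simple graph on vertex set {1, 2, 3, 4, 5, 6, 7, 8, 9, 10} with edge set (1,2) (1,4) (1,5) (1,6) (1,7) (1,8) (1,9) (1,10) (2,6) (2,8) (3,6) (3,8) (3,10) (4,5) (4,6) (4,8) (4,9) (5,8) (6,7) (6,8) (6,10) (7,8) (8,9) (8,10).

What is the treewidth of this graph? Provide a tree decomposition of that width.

Each bag holds 4 vertices, so the decomposition has width 3, which upper-bounds the treewidth. For the lower bound, the 4 vertices {1, 4, 8, 9} are pairwise adjacent, and any tree decomposition puts a clique entirely inside one bag — forcing width ≥ 3. Therefore the treewidth is 3.

Treewidth 3.
One optimal decomposition is:
Bags: B1 = {1, 4, 6, 8}  B2 = {1, 4, 8, 9}  B3 = {1, 6, 7, 8}  B4 = {1, 6, 8, 10}  B5 = {1, 4, 5, 8}  B6 = {3, 6, 8, 10}  B7 = {1, 2, 6, 8}
Tree: B1–B2, B1–B3, B3–B4, B1–B5, B4–B6, B4–B7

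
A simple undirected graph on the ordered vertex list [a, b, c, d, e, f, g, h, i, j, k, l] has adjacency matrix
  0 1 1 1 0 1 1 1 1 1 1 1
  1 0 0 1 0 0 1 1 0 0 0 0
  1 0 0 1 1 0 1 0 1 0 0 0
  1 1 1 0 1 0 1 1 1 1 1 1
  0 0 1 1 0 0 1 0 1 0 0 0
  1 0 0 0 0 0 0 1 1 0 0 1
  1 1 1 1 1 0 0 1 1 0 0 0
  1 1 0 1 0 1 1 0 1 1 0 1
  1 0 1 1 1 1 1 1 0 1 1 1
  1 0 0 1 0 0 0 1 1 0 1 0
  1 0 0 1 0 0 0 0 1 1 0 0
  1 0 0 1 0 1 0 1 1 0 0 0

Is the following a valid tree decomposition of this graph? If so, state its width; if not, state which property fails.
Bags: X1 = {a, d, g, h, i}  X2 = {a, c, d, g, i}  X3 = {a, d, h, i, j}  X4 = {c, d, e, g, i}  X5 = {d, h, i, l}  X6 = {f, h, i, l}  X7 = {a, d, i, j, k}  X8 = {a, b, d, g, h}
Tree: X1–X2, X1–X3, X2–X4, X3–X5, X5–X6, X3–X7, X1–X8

A tree decomposition must satisfy three properties: every vertex lies in some bag; for every edge, both endpoints lie together in some bag; and for every vertex, the bags containing it form a connected subtree. Here edge (a,l) lies in no bag, so the decomposition is invalid.

No — edge (a,l) lies in no bag.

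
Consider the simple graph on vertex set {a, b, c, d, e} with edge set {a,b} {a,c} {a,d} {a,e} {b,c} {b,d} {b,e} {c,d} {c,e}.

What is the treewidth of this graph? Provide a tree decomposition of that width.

Treewidth 3.
One optimal decomposition is:
Bags: B1 = {a, b, c, e}  B2 = {a, b, c, d}
Tree: B1–B2

The largest bag has 4 vertices, giving width 3; this decomposition certifies tw(G) ≤ 3. Conversely, {a, b, c, d} is a clique of size 4, and the vertices of any clique must share a bag in every tree decomposition; so some bag has ≥ 4 vertices and tw(G) ≥ 3. The upper and lower bounds meet at 3, so that is the treewidth.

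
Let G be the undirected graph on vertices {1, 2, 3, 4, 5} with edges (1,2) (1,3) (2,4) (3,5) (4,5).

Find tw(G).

A width-2 tree decomposition is:
Bags: B1 = {1, 2, 3}  B2 = {2, 3, 4}  B3 = {3, 4, 5}
Tree: B1–B2, B2–B3
The largest bag has 3 vertices, giving width 2; this decomposition certifies tw(G) ≤ 2. The edges 3–1–2–4–5–3 form a cycle, so G is not a tree and its treewidth is at least 2. Combining the bounds, tw(G) = 2.

2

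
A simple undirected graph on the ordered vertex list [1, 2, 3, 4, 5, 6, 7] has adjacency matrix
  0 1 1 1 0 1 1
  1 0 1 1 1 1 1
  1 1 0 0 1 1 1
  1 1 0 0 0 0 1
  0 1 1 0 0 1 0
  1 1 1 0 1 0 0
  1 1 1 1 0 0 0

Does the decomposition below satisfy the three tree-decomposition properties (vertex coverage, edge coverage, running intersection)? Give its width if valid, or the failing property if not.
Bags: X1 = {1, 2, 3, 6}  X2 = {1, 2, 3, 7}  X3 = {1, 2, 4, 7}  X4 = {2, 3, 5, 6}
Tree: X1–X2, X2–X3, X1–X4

Yes; width 3.

Checking the three conditions: (i) the bags cover all of {1, 2, 3, 4, 5, 6, 7}; (ii) for each edge, some bag contains both endpoints; (iii) the bags containing any fixed vertex form a subtree. All hold, so the decomposition is valid with width 4 − 1 = 3.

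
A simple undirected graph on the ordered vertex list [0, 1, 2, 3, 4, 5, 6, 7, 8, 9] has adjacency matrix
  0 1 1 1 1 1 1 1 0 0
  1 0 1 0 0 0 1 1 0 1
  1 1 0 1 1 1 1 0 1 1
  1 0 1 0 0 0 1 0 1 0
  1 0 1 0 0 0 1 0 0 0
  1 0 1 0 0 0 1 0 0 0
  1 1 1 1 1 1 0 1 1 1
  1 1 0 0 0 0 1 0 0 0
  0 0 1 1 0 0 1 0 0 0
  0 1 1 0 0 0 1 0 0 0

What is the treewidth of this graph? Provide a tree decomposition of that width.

Treewidth 3.
One optimal decomposition is:
Bags: B1 = {0, 2, 5, 6}  B2 = {0, 2, 3, 6}  B3 = {0, 1, 2, 6}  B4 = {0, 1, 6, 7}  B5 = {1, 2, 6, 9}  B6 = {0, 2, 4, 6}  B7 = {2, 3, 6, 8}
Tree: B1–B2, B1–B3, B3–B4, B3–B5, B2–B6, B2–B7

Each bag holds 4 vertices, so the decomposition has width 3, which upper-bounds the treewidth. On the other hand G contains the 4-clique {0, 1, 2, 6}. A clique must lie in a single bag of any decomposition, so no decomposition can have width below 3. Hence tw(G) = 3 exactly.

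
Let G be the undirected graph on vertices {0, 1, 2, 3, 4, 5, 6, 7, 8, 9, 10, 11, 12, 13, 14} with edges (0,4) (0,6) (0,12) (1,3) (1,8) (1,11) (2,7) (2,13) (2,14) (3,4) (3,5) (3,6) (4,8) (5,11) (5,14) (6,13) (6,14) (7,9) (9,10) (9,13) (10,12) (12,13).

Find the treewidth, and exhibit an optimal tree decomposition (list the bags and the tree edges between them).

Treewidth 3.
One such decomposition:
Bags: B1 = {7, 9, 10, 12}  B2 = {7, 9, 12, 13}  B3 = {2, 7, 12, 13}  B4 = {0, 2, 12, 13}  B5 = {0, 2, 6, 13}  B6 = {0, 2, 6, 14}  B7 = {0, 4, 6, 14}  B8 = {3, 4, 6, 14}  B9 = {3, 4, 5, 14}  B10 = {3, 4, 5, 8}  B11 = {1, 3, 5, 8}  B12 = {1, 5, 8, 11}
Tree: B1–B2, B2–B3, B3–B4, B4–B5, B5–B6, B6–B7, B7–B8, B8–B9, B9–B10, B10–B11, B11–B12

The largest bag has 4 vertices, giving width 3; this decomposition certifies tw(G) ≤ 3. For the lower bound: the 4 vertex sets {7,9,10}, {12}, {13}, {0,2,6,14} are disjoint, each induces a connected subgraph, and every pair is joined by at least one edge of G. Contracting each set to a single vertex therefore yields K_{4} as a minor, and since treewidth is minor-monotone, tw(G) ≥ tw(K_{4}) = 3. Combining the bounds, tw(G) = 3.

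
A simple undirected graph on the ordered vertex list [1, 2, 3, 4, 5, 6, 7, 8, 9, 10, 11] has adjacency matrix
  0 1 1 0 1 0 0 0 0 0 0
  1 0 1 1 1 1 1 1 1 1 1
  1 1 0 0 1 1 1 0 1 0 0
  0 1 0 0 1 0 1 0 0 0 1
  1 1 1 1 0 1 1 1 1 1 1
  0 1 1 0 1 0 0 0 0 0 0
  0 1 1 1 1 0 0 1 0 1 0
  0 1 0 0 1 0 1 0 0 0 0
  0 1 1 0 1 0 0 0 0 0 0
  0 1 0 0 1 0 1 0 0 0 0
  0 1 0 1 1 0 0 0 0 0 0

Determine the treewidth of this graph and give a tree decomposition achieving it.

Treewidth 3.
One such decomposition:
Bags: B1 = {2, 4, 5, 7}  B2 = {2, 5, 7, 10}  B3 = {2, 3, 5, 7}  B4 = {2, 5, 7, 8}  B5 = {1, 2, 3, 5}  B6 = {2, 3, 5, 9}  B7 = {2, 4, 5, 11}  B8 = {2, 3, 5, 6}
Tree: B1–B2, B1–B3, B3–B4, B3–B5, B3–B6, B1–B7, B6–B8

Every bag has size at most 4, so the width is 4 − 1 = 3 and tw(G) ≤ 3. For the lower bound, the 4 vertices {1, 2, 3, 5} are pairwise adjacent, and any tree decomposition puts a clique entirely inside one bag — forcing width ≥ 3. Therefore the treewidth is 3.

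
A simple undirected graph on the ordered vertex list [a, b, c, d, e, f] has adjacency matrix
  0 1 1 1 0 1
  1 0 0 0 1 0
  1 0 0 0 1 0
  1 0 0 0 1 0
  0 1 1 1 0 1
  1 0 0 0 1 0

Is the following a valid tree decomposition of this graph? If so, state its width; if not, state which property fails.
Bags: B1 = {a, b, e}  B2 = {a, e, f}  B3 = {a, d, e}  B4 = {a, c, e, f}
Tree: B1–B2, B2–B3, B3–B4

No — bags containing vertex f are not connected in the tree.

A tree decomposition must satisfy three properties: every vertex lies in some bag; for every edge, both endpoints lie together in some bag; and for every vertex, the bags containing it form a connected subtree. Here bags containing vertex f are not connected in the tree, so the decomposition is invalid.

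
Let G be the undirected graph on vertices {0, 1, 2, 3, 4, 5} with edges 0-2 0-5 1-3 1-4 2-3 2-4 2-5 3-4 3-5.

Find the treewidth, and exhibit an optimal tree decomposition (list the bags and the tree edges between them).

Every bag has size at most 3, so the width is 3 − 1 = 2 and tw(G) ≤ 2. On the other hand G contains the 3-clique {1, 3, 4}. A clique must lie in a single bag of any decomposition, so no decomposition can have width below 2. Therefore the treewidth is 2.

Treewidth 2.
One such decomposition:
Bags: B1 = {1, 3, 4}  B2 = {2, 3, 4}  B3 = {2, 3, 5}  B4 = {0, 2, 5}
Tree: B1–B2, B2–B3, B3–B4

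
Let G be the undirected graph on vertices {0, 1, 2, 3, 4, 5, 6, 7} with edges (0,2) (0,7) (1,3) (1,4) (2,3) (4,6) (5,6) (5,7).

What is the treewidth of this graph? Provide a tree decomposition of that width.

Every bag has size at most 3, so the width is 3 − 1 = 2 and tw(G) ≤ 2. Since 3–2–0–7–5–6–4–1–3 is a cycle in G, G is not acyclic. Forests are exactly the graphs of treewidth ≤ 1, so tw(G) ≥ 2. The upper and lower bounds meet at 2, so that is the treewidth.

Treewidth 2.
One optimal decomposition is:
Bags: B1 = {0, 2, 3}  B2 = {0, 3, 7}  B3 = {3, 5, 7}  B4 = {3, 5, 6}  B5 = {3, 4, 6}  B6 = {1, 3, 4}
Tree: B1–B2, B2–B3, B3–B4, B4–B5, B5–B6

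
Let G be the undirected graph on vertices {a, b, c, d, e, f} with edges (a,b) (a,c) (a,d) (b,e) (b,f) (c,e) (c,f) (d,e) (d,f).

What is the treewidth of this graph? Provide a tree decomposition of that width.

Treewidth 3.
One such decomposition:
Bags: B1 = {a, b, c, d}  B2 = {b, c, d, f}  B3 = {b, c, d, e}
Tree: B1–B2, B2–B3

Every bag has size at most 4, so the width is 4 − 1 = 3 and tw(G) ≤ 3. For the lower bound: the 4 vertex sets {a,c}, {d,f}, {b}, {e} are disjoint, each induces a connected subgraph, and every pair is joined by at least one edge of G. Contracting each set to a single vertex therefore yields K_{4} as a minor, and since treewidth is minor-monotone, tw(G) ≥ tw(K_{4}) = 3. The upper and lower bounds meet at 3, so that is the treewidth.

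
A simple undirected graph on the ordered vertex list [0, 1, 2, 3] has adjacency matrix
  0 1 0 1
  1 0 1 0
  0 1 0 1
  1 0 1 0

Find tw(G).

2

A width-2 tree decomposition is:
Bags: B1 = {0, 2, 3}  B2 = {0, 1, 2}
Tree: B1–B2
Every bag has size at most 3, so the width is 3 − 1 = 2 and tw(G) ≤ 2. Since 0–3–2–1–0 is a cycle in G, G is not acyclic. Forests are exactly the graphs of treewidth ≤ 1, so tw(G) ≥ 2. Hence tw(G) = 2 exactly.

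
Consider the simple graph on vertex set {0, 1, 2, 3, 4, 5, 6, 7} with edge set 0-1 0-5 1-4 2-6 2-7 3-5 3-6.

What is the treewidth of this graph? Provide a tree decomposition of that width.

Every bag has size at most 2, so the width is 2 − 1 = 1 and tw(G) ≤ 1. G has an edge, so its treewidth is at least 1. Hence tw(G) = 1 exactly.

Treewidth 1.
One optimal decomposition is:
Bags: B1 = {2, 7}  B2 = {2, 6}  B3 = {3, 6}  B4 = {3, 5}  B5 = {0, 5}  B6 = {0, 1}  B7 = {1, 4}
Tree: B1–B2, B2–B3, B3–B4, B4–B5, B5–B6, B6–B7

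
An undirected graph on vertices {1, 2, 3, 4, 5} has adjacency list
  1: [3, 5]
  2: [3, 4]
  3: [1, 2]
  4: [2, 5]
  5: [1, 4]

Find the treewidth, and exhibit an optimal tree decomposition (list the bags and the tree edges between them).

Treewidth 2.
One such decomposition:
Bags: B1 = {1, 2, 3}  B2 = {1, 2, 4}  B3 = {1, 4, 5}
Tree: B1–B2, B2–B3

Each bag holds 3 vertices, so the decomposition has width 2, which upper-bounds the treewidth. Since 1–3–2–4–5–1 is a cycle in G, G is not acyclic. Forests are exactly the graphs of treewidth ≤ 1, so tw(G) ≥ 2. Combining the bounds, tw(G) = 2.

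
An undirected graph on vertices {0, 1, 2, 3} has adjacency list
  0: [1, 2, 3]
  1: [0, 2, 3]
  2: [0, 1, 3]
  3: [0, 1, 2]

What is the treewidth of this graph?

A width-3 tree decomposition is:
Bags: B1 = {0, 1, 2, 3}
Tree: (single bag)
A single bag containing all 4 vertices is trivially a valid decomposition of width 3. Conversely, {0, 1, 2, 3} is a clique of size 4, and the vertices of any clique must share a bag in every tree decomposition; so some bag has ≥ 4 vertices and tw(G) ≥ 3. The upper and lower bounds meet at 3, so that is the treewidth.

3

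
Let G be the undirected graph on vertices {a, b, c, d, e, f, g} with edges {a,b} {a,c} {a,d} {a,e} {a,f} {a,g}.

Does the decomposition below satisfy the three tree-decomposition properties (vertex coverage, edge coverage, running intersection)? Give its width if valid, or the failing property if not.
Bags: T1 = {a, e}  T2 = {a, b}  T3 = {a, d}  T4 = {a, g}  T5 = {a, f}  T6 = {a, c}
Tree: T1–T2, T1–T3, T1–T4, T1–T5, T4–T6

Every vertex of G appears in some bag (union = {a, b, c, d, e, f, g}); every edge is covered by a bag; and for each vertex v the set of bags containing v is connected in the bag tree. The decomposition is therefore valid. The largest bag has 2 vertices, so the width is 1.

Yes; width 1.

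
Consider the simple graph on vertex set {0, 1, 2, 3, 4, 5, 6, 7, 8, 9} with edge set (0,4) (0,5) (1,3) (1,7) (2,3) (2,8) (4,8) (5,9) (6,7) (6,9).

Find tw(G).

A width-2 tree decomposition is:
Bags: B1 = {2, 3, 8}  B2 = {3, 4, 8}  B3 = {0, 3, 4}  B4 = {0, 3, 5}  B5 = {3, 5, 9}  B6 = {3, 6, 9}  B7 = {3, 6, 7}  B8 = {1, 3, 7}
Tree: B1–B2, B2–B3, B3–B4, B4–B5, B5–B6, B6–B7, B7–B8
Each bag holds 3 vertices, so the decomposition has width 2, which upper-bounds the treewidth. For the lower bound, G contains the cycle 3–2–8–4–0–5–9–6–7–1–3, so G is not a forest; only forests have treewidth ≤ 1, hence tw(G) ≥ 2. The upper and lower bounds meet at 2, so that is the treewidth.

2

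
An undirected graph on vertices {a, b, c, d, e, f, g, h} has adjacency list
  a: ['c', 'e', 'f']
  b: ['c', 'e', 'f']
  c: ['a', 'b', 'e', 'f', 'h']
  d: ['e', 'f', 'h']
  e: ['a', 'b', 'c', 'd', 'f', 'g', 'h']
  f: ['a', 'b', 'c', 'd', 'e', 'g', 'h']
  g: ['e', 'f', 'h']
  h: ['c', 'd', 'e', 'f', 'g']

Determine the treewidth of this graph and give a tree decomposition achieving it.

Treewidth 3.
Bags: B1 = {c, e, f, h}  B2 = {a, c, e, f}  B3 = {e, f, g, h}  B4 = {d, e, f, h}  B5 = {b, c, e, f}
Tree: B1–B2, B1–B3, B1–B4, B1–B5

The largest bag has 4 vertices, giving width 3; this decomposition certifies tw(G) ≤ 3. Conversely, {d, e, f, h} is a clique of size 4, and the vertices of any clique must share a bag in every tree decomposition; so some bag has ≥ 4 vertices and tw(G) ≥ 3. Hence tw(G) = 3 exactly.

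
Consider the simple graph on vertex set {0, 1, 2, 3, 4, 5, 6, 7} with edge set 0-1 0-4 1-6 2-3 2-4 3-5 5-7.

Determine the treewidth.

1

A width-1 tree decomposition is:
Bags: B1 = {1, 6}  B2 = {0, 1}  B3 = {0, 4}  B4 = {2, 4}  B5 = {2, 3}  B6 = {3, 5}  B7 = {5, 7}
Tree: B1–B2, B2–B3, B3–B4, B4–B5, B5–B6, B6–B7
Every bag has size at most 2, so the width is 2 − 1 = 1 and tw(G) ≤ 1. G has an edge, so its treewidth is at least 1. Combining the bounds, tw(G) = 1.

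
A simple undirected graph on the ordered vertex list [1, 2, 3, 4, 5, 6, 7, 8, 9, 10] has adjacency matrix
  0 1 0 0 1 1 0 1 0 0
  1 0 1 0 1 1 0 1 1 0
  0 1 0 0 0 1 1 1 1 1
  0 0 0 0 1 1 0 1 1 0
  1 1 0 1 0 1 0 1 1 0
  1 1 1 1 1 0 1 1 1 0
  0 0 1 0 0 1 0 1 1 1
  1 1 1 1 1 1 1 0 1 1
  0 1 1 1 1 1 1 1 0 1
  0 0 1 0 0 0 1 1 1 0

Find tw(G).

4

A width-4 tree decomposition is:
Bags: B1 = {2, 5, 6, 8, 9}  B2 = {2, 3, 6, 8, 9}  B3 = {4, 5, 6, 8, 9}  B4 = {3, 6, 7, 8, 9}  B5 = {3, 7, 8, 9, 10}  B6 = {1, 2, 5, 6, 8}
Tree: B1–B2, B1–B3, B2–B4, B4–B5, B1–B6
Every bag has size at most 5, so the width is 5 − 1 = 4 and tw(G) ≤ 4. For the lower bound, the 5 vertices {3, 7, 8, 9, 10} are pairwise adjacent, and any tree decomposition puts a clique entirely inside one bag — forcing width ≥ 4. The upper and lower bounds meet at 4, so that is the treewidth.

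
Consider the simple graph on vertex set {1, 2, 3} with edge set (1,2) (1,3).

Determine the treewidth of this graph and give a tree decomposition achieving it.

Treewidth 1.
Bags: B1 = {1, 3}  B2 = {1, 2}
Tree: B1–B2

The largest bag has 2 vertices, giving width 1; this decomposition certifies tw(G) ≤ 1. Any graph with an edge has treewidth ≥ 1, and G has the edge 1–3. Combining the bounds, tw(G) = 1.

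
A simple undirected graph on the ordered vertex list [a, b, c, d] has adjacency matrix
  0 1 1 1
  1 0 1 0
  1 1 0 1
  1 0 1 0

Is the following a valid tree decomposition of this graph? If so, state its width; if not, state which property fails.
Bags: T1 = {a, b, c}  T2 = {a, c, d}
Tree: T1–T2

Yes; width 2.

Vertex coverage: the bags together contain {a, b, c, d}, the full vertex set. Edge coverage: each edge of G has both endpoints in at least one bag. Running intersection: for every vertex, the bags containing it form a connected subtree. All three properties hold, so this is a valid tree decomposition of width max|bag| − 1 = 2, and hence tw(G) ≤ 2.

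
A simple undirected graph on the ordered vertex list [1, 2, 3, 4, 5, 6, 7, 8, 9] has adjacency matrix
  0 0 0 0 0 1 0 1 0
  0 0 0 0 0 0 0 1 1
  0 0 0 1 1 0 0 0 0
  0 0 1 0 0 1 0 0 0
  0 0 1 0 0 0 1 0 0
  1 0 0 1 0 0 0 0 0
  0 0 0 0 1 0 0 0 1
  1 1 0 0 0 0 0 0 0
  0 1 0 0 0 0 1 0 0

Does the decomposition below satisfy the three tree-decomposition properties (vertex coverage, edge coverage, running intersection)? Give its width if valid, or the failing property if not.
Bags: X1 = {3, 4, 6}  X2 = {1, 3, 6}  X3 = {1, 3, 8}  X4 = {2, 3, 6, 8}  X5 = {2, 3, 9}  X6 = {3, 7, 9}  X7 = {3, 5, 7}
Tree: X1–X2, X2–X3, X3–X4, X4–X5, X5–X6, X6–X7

No — bags containing vertex 6 are not connected in the tree.

A tree decomposition must satisfy three properties: every vertex lies in some bag; for every edge, both endpoints lie together in some bag; and for every vertex, the bags containing it form a connected subtree. Here bags containing vertex 6 are not connected in the tree, so the decomposition is invalid.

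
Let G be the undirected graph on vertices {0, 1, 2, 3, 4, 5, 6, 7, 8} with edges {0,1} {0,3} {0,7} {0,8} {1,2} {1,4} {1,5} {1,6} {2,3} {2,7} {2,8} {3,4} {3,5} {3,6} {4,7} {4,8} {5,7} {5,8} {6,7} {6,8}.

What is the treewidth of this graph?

4

A width-4 tree decomposition is:
Bags: B1 = {0, 1, 3, 7, 8}  B2 = {1, 3, 4, 7, 8}  B3 = {1, 2, 3, 7, 8}  B4 = {1, 3, 6, 7, 8}  B5 = {1, 3, 5, 7, 8}
Tree: B1–B2, B2–B3, B3–B4, B4–B5
Every bag has size at most 5, so the width is 5 − 1 = 4 and tw(G) ≤ 4. For the lower bound: the 5 vertex sets {0,3}, {4,8}, {2,7}, {1}, {6} are disjoint, each induces a connected subgraph, and every pair is joined by at least one edge of G. Contracting each set to a single vertex therefore yields K_{5} as a minor, and since treewidth is minor-monotone, tw(G) ≥ tw(K_{5}) = 4. Combining the bounds, tw(G) = 4.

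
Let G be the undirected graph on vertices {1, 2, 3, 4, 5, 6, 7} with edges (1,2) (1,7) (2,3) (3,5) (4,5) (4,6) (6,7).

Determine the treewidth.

A width-2 tree decomposition is:
Bags: B1 = {1, 2, 3}  B2 = {1, 3, 5}  B3 = {1, 4, 5}  B4 = {1, 4, 6}  B5 = {1, 6, 7}
Tree: B1–B2, B2–B3, B3–B4, B4–B5
The largest bag has 3 vertices, giving width 2; this decomposition certifies tw(G) ≤ 2. Since 1–2–3–5–4–6–7–1 is a cycle in G, G is not acyclic. Forests are exactly the graphs of treewidth ≤ 1, so tw(G) ≥ 2. Hence tw(G) = 2 exactly.

2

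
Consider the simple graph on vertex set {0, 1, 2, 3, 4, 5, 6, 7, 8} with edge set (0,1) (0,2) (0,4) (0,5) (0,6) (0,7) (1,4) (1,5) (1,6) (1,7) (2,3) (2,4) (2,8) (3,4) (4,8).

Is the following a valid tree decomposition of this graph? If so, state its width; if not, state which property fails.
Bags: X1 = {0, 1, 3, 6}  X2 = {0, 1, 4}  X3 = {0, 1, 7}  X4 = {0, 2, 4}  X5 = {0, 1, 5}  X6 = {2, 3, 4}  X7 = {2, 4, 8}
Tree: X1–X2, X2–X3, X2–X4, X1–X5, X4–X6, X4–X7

A tree decomposition must satisfy three properties: every vertex lies in some bag; for every edge, both endpoints lie together in some bag; and for every vertex, the bags containing it form a connected subtree. Here bags containing vertex 3 are not connected in the tree, so the decomposition is invalid.

No — bags containing vertex 3 are not connected in the tree.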